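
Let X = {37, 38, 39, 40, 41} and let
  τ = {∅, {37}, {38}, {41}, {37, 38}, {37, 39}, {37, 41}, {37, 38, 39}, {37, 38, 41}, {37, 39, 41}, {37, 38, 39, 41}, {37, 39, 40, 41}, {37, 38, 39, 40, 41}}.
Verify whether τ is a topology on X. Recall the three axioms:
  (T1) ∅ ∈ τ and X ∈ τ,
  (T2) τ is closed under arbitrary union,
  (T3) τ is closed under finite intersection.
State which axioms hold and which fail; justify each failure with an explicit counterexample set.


τ is NOT a topology on X.

Axiom (T1): ∅ ∈ τ? Yes; X ∈ τ? Yes.
Axiom (T2/T3): check pairwise unions and intersections of members of τ.
Counterexample for (T2): {38} ∪ {41} = {38, 41} ∉ τ. Therefore τ is NOT a topology.


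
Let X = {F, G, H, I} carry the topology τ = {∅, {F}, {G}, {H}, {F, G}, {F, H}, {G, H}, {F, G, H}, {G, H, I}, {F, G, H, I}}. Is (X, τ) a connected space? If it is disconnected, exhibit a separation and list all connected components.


(X, τ) is disconnected; components = [{F}, {G, H, I}].

Find clopen sets (U ∈ τ with X ∖ U ∈ τ):
  U = ∅, X ∖ U = {F, G, H, I} — both open, so U is clopen.
  U = {F}, X ∖ U = {G, H, I} — both open, so U is clopen.
  U = {G, H, I}, X ∖ U = {F} — both open, so U is clopen.
  U = {F, G, H, I}, X ∖ U = ∅ — both open, so U is clopen.
Nontrivial clopen(s) exist: e.g. {F}. So (X, τ) is disconnected.
Compute connected components by grouping points that agree on all clopens:
  component: {F}
  component: {G, H, I}


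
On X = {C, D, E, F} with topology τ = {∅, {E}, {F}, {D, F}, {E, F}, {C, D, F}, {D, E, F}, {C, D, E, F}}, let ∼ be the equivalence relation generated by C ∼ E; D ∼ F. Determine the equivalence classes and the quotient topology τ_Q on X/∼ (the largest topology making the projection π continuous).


X/∼ = {[C=E], [D=F]}; |τ_Q| = 3.

Equivalence classes: [C=E], [D=F].
Quotient map π: X → X/∼ sends C ↦ [C=E], D ↦ [D=F], E ↦ [C=E], F ↦ [D=F].
For each subset V ⊆ X/∼, compute π^{-1}(V) ⊆ X and check whether π^{-1}(V) ∈ τ. V is open in τ_Q iff π^{-1}(V) ∈ τ.
  V = {}: π^{-1}(V) = ∅ ∈ τ ✓.
  V = {[C=E]}: π^{-1}(V) = {C, E} ∉ τ ✗.
  V = {[D=F]}: π^{-1}(V) = {D, F} ∈ τ ✓.
  V = {[C=E], [D=F]}: π^{-1}(V) = {C, D, E, F} ∈ τ ✓.
Open sets in the quotient: τ_Q = {{}, {[D=F]}, {[C=E], [D=F]}} (3 elements).


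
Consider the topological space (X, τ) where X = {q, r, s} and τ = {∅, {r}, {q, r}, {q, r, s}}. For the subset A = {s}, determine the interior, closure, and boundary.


int(A) = ∅, cl(A) = {s}, ∂A = {s}.

Closed sets in (X, τ) are complements of opens:
  closed(X, τ) = {∅, {s}, {q, s}, {q, r, s}}.
int(A) = ⋃ {U ∈ τ : U ⊆ A}. Opens contained in A: ∅.
Taking the union of these: int(A) = ∅.
cl(A) = ⋂ {C closed : A ⊆ C}. Closed sets containing A: {s}, {q, s}, {q, r, s}.
Intersecting these: cl(A) = {s}.
∂A = cl(A) ∖ int(A) = {s} ∖ ∅ = {s}.


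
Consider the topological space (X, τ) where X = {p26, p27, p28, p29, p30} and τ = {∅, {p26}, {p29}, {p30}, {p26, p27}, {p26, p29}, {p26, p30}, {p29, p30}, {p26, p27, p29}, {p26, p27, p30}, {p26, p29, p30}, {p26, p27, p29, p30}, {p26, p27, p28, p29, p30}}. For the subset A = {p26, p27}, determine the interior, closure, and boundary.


int(A) = {p26, p27}, cl(A) = {p26, p27, p28}, ∂A = {p28}.

Closed sets in (X, τ) are complements of opens:
  closed(X, τ) = {∅, {p28}, {p27, p28}, {p28, p29}, {p28, p30}, {p26, p27, p28}, {p27, p28, p29}, {p27, p28, p30}, {p28, p29, p30}, {p26, p27, p28, p29}, {p26, p27, p28, p30}, {p27, p28, p29, p30}, {p26, p27, p28, p29, p30}}.
int(A) = ⋃ {U ∈ τ : U ⊆ A}. Opens contained in A: ∅, {p26}, {p26, p27}.
Taking the union of these: int(A) = {p26, p27}.
cl(A) = ⋂ {C closed : A ⊆ C}. Closed sets containing A: {p26, p27, p28}, {p26, p27, p28, p29}, {p26, p27, p28, p30}, {p26, p27, p28, p29, p30}.
Intersecting these: cl(A) = {p26, p27, p28}.
∂A = cl(A) ∖ int(A) = {p26, p27, p28} ∖ {p26, p27} = {p28}.


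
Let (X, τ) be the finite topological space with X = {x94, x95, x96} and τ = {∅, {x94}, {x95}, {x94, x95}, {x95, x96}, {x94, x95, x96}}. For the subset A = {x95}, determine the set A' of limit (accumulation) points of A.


A' = {x96}

For each x ∈ X, list the open sets U ∈ τ with x ∈ U, then check whether U ∩ (A ∖ {x}) ≠ ∅ for every such U.
  x = x94: open {x94} ∋ x has {x94} ∩ (A ∖ {x94}) = ∅, so x is NOT a limit point.
  x = x95: open {x95} ∋ x has {x95} ∩ (A ∖ {x95}) = ∅, so x is NOT a limit point.
  x = x96: opens ∋ x are {x95, x96}, {x94, x95, x96}; each meets A ∖ {x96}, so x IS a limit point.
Collecting: A' = {x96}.


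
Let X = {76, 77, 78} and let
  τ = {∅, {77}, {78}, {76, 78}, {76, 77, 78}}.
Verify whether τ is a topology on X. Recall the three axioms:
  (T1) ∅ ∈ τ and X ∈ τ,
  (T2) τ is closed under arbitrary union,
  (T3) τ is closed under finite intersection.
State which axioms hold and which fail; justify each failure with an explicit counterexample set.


τ is NOT a topology on X.

Axiom (T1): ∅ ∈ τ? Yes; X ∈ τ? Yes.
Axiom (T2/T3): check pairwise unions and intersections of members of τ.
Counterexample for (T2): {77} ∪ {78} = {77, 78} ∉ τ. Therefore τ is NOT a topology.


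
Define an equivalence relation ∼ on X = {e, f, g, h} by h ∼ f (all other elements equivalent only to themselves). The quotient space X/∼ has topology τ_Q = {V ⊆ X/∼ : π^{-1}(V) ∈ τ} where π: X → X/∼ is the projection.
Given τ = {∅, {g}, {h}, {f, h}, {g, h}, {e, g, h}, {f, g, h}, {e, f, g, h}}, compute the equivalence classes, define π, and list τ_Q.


X/∼ = {[e], [f=h], [g]}; |τ_Q| = 5.

Equivalence classes: [e], [f=h], [g].
Quotient map π: X → X/∼ sends e ↦ [e], f ↦ [f=h], g ↦ [g], h ↦ [f=h].
For each subset V ⊆ X/∼, compute π^{-1}(V) ⊆ X and check whether π^{-1}(V) ∈ τ. V is open in τ_Q iff π^{-1}(V) ∈ τ.
  V = {}: π^{-1}(V) = ∅ ∈ τ ✓.
  V = {[e]}: π^{-1}(V) = {e} ∉ τ ✗.
  V = {[f=h]}: π^{-1}(V) = {f, h} ∈ τ ✓.
  V = {[e], [f=h]}: π^{-1}(V) = {e, f, h} ∉ τ ✗.
  V = {[g]}: π^{-1}(V) = {g} ∈ τ ✓.
  V = {[e], [g]}: π^{-1}(V) = {e, g} ∉ τ ✗.
  V = {[f=h], [g]}: π^{-1}(V) = {f, g, h} ∈ τ ✓.
  V = {[e], [f=h], [g]}: π^{-1}(V) = {e, f, g, h} ∈ τ ✓.
Open sets in the quotient: τ_Q = {{}, {[f=h]}, {[g]}, {[f=h], [g]}, {[e], [f=h], [g]}} (5 elements).


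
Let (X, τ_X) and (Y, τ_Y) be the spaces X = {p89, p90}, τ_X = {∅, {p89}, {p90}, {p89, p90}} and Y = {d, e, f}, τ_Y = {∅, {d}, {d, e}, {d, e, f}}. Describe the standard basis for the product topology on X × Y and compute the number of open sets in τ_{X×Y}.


Basis B = {∅ × ∅, {p89} × {d}, {p90} × {d}, {p89} × {d, e}, {p89, p90} × {d}, {p90} × {d, e}, {p89} × {d, e, f}, {p90} × {d, e, f}, {p89, p90} × {d, e}, {p89, p90} × {d, e, f}}; |τ_{X×Y}| = 16.

Enumerate products U × V with U ∈ τ_X, V ∈ τ_Y (deduplicated):
  ∅ × ∅ = {} (∅)
  {p89} × {d} = {(p89,d)}
  {p90} × {d} = {(p90,d)}
  {p89} × {d, e} = {(p89,d), (p89,e)}
  {p89, p90} × {d} = {(p89,d), (p90,d)}
  {p90} × {d, e} = {(p90,d), (p90,e)}
  {p89} × {d, e, f} = {(p89,d), (p89,e), (p89,f)}
  {p90} × {d, e, f} = {(p90,d), (p90,e), (p90,f)}
  {p89, p90} × {d, e} = {(p89,d), (p89,e), (p90,d), (p90,e)}
  {p89, p90} × {d, e, f} = {(p89,d), (p89,e), (p89,f), (p90,d), (p90,e), (p90,f)}
These 10 distinct sets form the basis B.
Close under arbitrary unions to get τ_{X×Y}; counting gives |τ_{X×Y}| = 16.


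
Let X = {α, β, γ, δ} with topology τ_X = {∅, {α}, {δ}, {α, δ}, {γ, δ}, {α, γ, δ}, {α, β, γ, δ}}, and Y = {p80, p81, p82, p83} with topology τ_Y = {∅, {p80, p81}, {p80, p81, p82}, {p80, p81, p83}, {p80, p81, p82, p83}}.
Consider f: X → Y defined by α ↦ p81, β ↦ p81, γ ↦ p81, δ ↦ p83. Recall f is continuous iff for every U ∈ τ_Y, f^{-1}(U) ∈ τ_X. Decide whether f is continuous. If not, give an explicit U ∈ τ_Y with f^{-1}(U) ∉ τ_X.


f is NOT continuous.

Compute f^{-1}(U) for each U ∈ τ_Y:
  U = ∅: f^{-1}(U) = ∅ ∈ τ_X ✓.
  U = {p80, p81}: f^{-1}(U) = {α, β, γ} ∉ τ_X ✗.
  U = {p80, p81, p82}: f^{-1}(U) = {α, β, γ} ∉ τ_X ✗.
  U = {p80, p81, p83}: f^{-1}(U) = {α, β, γ, δ} ∈ τ_X ✓.
  U = {p80, p81, p82, p83}: f^{-1}(U) = {α, β, γ, δ} ∈ τ_X ✓.
Found U = {p80, p81} with f^{-1}(U) = {α, β, γ} not in τ_X. Therefore f is NOT continuous.


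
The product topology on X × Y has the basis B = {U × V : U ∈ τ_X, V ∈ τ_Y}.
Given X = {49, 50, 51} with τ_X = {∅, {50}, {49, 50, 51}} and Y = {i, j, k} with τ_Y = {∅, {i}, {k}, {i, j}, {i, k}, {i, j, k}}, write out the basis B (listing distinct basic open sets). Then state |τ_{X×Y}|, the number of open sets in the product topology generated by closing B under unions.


Basis B = {∅ × ∅, {50} × {i}, {50} × {k}, {50} × {i, j}, {50} × {i, k}, {49, 50, 51} × {i}, {49, 50, 51} × {k}, {50} × {i, j, k}, {49, 50, 51} × {i, j}, {49, 50, 51} × {i, k}, {49, 50, 51} × {i, j, k}}; |τ_{X×Y}| = 18.

Enumerate products U × V with U ∈ τ_X, V ∈ τ_Y (deduplicated):
  ∅ × ∅ = {} (∅)
  {50} × {i} = {(50,i)}
  {50} × {k} = {(50,k)}
  {50} × {i, j} = {(50,i), (50,j)}
  {50} × {i, k} = {(50,i), (50,k)}
  {49, 50, 51} × {i} = {(49,i), (50,i), (51,i)}
  {49, 50, 51} × {k} = {(49,k), (50,k), (51,k)}
  {50} × {i, j, k} = {(50,i), (50,j), (50,k)}
  {49, 50, 51} × {i, j} = {(49,i), (49,j), (50,i), (50,j), (51,i), (51,j)}
  {49, 50, 51} × {i, k} = {(49,i), (49,k), (50,i), (50,k), (51,i), (51,k)}
  {49, 50, 51} × {i, j, k} = {(49,i), (49,j), (49,k), (50,i), (50,j), (50,k), (51,i), (51,j), (51,k)}
These 11 distinct sets form the basis B.
Close under arbitrary unions to get τ_{X×Y}; counting gives |τ_{X×Y}| = 18.


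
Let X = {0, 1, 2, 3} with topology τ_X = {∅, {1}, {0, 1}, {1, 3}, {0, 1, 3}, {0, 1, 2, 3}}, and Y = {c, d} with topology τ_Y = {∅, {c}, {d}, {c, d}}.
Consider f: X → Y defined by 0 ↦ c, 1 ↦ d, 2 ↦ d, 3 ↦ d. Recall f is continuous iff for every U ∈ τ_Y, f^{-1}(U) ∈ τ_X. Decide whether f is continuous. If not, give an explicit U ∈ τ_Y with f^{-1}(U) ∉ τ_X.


f is NOT continuous.

Compute f^{-1}(U) for each U ∈ τ_Y:
  U = ∅: f^{-1}(U) = ∅ ∈ τ_X ✓.
  U = {c}: f^{-1}(U) = {0} ∉ τ_X ✗.
  U = {d}: f^{-1}(U) = {1, 2, 3} ∉ τ_X ✗.
  U = {c, d}: f^{-1}(U) = {0, 1, 2, 3} ∈ τ_X ✓.
Found U = {c} with f^{-1}(U) = {0} not in τ_X. Therefore f is NOT continuous.


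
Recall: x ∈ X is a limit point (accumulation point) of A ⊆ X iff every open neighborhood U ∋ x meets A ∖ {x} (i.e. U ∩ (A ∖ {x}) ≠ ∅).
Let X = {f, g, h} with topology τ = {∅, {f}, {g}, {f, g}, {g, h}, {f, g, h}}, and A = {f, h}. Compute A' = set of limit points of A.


A' = ∅

For each x ∈ X, list the open sets U ∈ τ with x ∈ U, then check whether U ∩ (A ∖ {x}) ≠ ∅ for every such U.
  x = f: open {f} ∋ x has {f} ∩ (A ∖ {f}) = ∅, so x is NOT a limit point.
  x = g: open {g} ∋ x has {g} ∩ (A ∖ {g}) = ∅, so x is NOT a limit point.
  x = h: open {g, h} ∋ x has {g, h} ∩ (A ∖ {h}) = ∅, so x is NOT a limit point.
Collecting: A' = ∅.


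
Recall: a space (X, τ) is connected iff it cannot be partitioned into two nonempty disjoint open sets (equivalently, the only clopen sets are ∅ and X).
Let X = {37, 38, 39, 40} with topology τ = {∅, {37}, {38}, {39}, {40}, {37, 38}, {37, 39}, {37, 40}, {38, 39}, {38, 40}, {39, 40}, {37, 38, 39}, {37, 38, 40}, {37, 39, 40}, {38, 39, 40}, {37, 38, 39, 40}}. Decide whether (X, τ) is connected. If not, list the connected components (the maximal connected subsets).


(X, τ) is disconnected; components = [{37}, {38}, {39}, {40}].

Find clopen sets (U ∈ τ with X ∖ U ∈ τ):
  U = ∅, X ∖ U = {37, 38, 39, 40} — both open, so U is clopen.
  U = {37}, X ∖ U = {38, 39, 40} — both open, so U is clopen.
  U = {38}, X ∖ U = {37, 39, 40} — both open, so U is clopen.
  U = {39}, X ∖ U = {37, 38, 40} — both open, so U is clopen.
  U = {40}, X ∖ U = {37, 38, 39} — both open, so U is clopen.
  U = {37, 38}, X ∖ U = {39, 40} — both open, so U is clopen.
  U = {37, 39}, X ∖ U = {38, 40} — both open, so U is clopen.
  U = {37, 40}, X ∖ U = {38, 39} — both open, so U is clopen.
  U = {38, 39}, X ∖ U = {37, 40} — both open, so U is clopen.
  U = {38, 40}, X ∖ U = {37, 39} — both open, so U is clopen.
  U = {39, 40}, X ∖ U = {37, 38} — both open, so U is clopen.
  U = {37, 38, 39}, X ∖ U = {40} — both open, so U is clopen.
  U = {37, 38, 40}, X ∖ U = {39} — both open, so U is clopen.
  U = {37, 39, 40}, X ∖ U = {38} — both open, so U is clopen.
  U = {38, 39, 40}, X ∖ U = {37} — both open, so U is clopen.
  U = {37, 38, 39, 40}, X ∖ U = ∅ — both open, so U is clopen.
Nontrivial clopen(s) exist: e.g. {37, 38}. So (X, τ) is disconnected.
Compute connected components by grouping points that agree on all clopens:
  component: {37}
  component: {38}
  component: {39}
  component: {40}


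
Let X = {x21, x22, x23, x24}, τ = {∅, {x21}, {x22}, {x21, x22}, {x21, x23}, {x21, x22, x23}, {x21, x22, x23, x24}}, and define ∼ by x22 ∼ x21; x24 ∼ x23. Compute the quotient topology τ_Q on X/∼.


X/∼ = {[x21=x22], [x23=x24]}; |τ_Q| = 3.

Equivalence classes: [x21=x22], [x23=x24].
Quotient map π: X → X/∼ sends x21 ↦ [x21=x22], x22 ↦ [x21=x22], x23 ↦ [x23=x24], x24 ↦ [x23=x24].
For each subset V ⊆ X/∼, compute π^{-1}(V) ⊆ X and check whether π^{-1}(V) ∈ τ. V is open in τ_Q iff π^{-1}(V) ∈ τ.
  V = {}: π^{-1}(V) = ∅ ∈ τ ✓.
  V = {[x21=x22]}: π^{-1}(V) = {x21, x22} ∈ τ ✓.
  V = {[x23=x24]}: π^{-1}(V) = {x23, x24} ∉ τ ✗.
  V = {[x21=x22], [x23=x24]}: π^{-1}(V) = {x21, x22, x23, x24} ∈ τ ✓.
Open sets in the quotient: τ_Q = {{}, {[x21=x22]}, {[x21=x22], [x23=x24]}} (3 elements).


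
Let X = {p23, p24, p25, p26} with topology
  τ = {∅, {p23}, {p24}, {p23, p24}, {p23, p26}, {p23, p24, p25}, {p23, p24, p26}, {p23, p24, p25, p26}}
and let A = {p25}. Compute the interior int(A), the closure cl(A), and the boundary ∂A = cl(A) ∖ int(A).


int(A) = ∅, cl(A) = {p25}, ∂A = {p25}.

Closed sets in (X, τ) are complements of opens:
  closed(X, τ) = {∅, {p25}, {p26}, {p24, p25}, {p25, p26}, {p23, p25, p26}, {p24, p25, p26}, {p23, p24, p25, p26}}.
int(A) = ⋃ {U ∈ τ : U ⊆ A}. Opens contained in A: ∅.
Taking the union of these: int(A) = ∅.
cl(A) = ⋂ {C closed : A ⊆ C}. Closed sets containing A: {p25}, {p24, p25}, {p25, p26}, {p23, p25, p26}, {p24, p25, p26}, {p23, p24, p25, p26}.
Intersecting these: cl(A) = {p25}.
∂A = cl(A) ∖ int(A) = {p25} ∖ ∅ = {p25}.


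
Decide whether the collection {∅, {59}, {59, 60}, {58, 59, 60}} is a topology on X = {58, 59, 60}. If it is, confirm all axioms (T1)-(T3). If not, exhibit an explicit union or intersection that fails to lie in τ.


τ IS a topology on X.

Axiom (T1): ∅ ∈ τ? Yes; X ∈ τ? Yes.
Axiom (T2/T3): check pairwise unions and intersections of members of τ.
All pairwise intersections and unions checked — each lies in τ. Therefore τ satisfies (T1), (T2), (T3): it IS a topology on X.


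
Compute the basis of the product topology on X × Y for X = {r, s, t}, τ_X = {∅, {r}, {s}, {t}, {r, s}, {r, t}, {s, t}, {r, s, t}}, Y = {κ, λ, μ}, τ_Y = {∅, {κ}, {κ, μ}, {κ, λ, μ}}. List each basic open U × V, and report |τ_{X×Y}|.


Basis B = {∅ × ∅, {r} × {κ}, {s} × {κ}, {t} × {κ}, {r} × {κ, μ}, {r, s} × {κ}, {r, t} × {κ}, {s} × {κ, μ}, {s, t} × {κ}, {t} × {κ, μ}, {r} × {κ, λ, μ}, {r, s, t} × {κ}, {s} × {κ, λ, μ}, {t} × {κ, λ, μ}, {r, s} × {κ, μ}, {r, t} × {κ, μ}, {s, t} × {κ, μ}, {r, s} × {κ, λ, μ}, {r, t} × {κ, λ, μ}, {r, s, t} × {κ, μ}, {s, t} × {κ, λ, μ}, {r, s, t} × {κ, λ, μ}}; |τ_{X×Y}| = 64.

Enumerate products U × V with U ∈ τ_X, V ∈ τ_Y (deduplicated):
  ∅ × ∅ = {} (∅)
  {r} × {κ} = {(r,κ)}
  {s} × {κ} = {(s,κ)}
  {t} × {κ} = {(t,κ)}
  {r} × {κ, μ} = {(r,κ), (r,μ)}
  {r, s} × {κ} = {(r,κ), (s,κ)}
  {r, t} × {κ} = {(r,κ), (t,κ)}
  {s} × {κ, μ} = {(s,κ), (s,μ)}
  {s, t} × {κ} = {(s,κ), (t,κ)}
  {t} × {κ, μ} = {(t,κ), (t,μ)}
  {r} × {κ, λ, μ} = {(r,κ), (r,λ), (r,μ)}
  {r, s, t} × {κ} = {(r,κ), (s,κ), (t,κ)}
  {s} × {κ, λ, μ} = {(s,κ), (s,λ), (s,μ)}
  {t} × {κ, λ, μ} = {(t,κ), (t,λ), (t,μ)}
  {r, s} × {κ, μ} = {(r,κ), (r,μ), (s,κ), (s,μ)}
  {r, t} × {κ, μ} = {(r,κ), (r,μ), (t,κ), (t,μ)}
  {s, t} × {κ, μ} = {(s,κ), (s,μ), (t,κ), (t,μ)}
  {r, s} × {κ, λ, μ} = {(r,κ), (r,λ), (r,μ), (s,κ), (s,λ), (s,μ)}
  {r, t} × {κ, λ, μ} = {(r,κ), (r,λ), (r,μ), (t,κ), (t,λ), (t,μ)}
  {r, s, t} × {κ, μ} = {(r,κ), (r,μ), (s,κ), (s,μ), (t,κ), (t,μ)}
  {s, t} × {κ, λ, μ} = {(s,κ), (s,λ), (s,μ), (t,κ), (t,λ), (t,μ)}
  {r, s, t} × {κ, λ, μ} = {(r,κ), (r,λ), (r,μ), (s,κ), (s,λ), (s,μ), (t,κ), (t,λ), (t,μ)}
These 22 distinct sets form the basis B.
Close under arbitrary unions to get τ_{X×Y}; counting gives |τ_{X×Y}| = 64.


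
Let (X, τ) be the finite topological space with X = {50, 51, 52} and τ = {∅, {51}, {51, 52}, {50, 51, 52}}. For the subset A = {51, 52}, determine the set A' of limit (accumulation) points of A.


A' = {50, 52}

For each x ∈ X, list the open sets U ∈ τ with x ∈ U, then check whether U ∩ (A ∖ {x}) ≠ ∅ for every such U.
  x = 50: opens ∋ x are {50, 51, 52}; each meets A ∖ {50}, so x IS a limit point.
  x = 51: open {51} ∋ x has {51} ∩ (A ∖ {51}) = ∅, so x is NOT a limit point.
  x = 52: opens ∋ x are {51, 52}, {50, 51, 52}; each meets A ∖ {52}, so x IS a limit point.
Collecting: A' = {50, 52}.


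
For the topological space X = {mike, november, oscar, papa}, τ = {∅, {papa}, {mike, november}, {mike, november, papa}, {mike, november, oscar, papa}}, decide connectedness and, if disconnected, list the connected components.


(X, τ) is connected.

Find clopen sets (U ∈ τ with X ∖ U ∈ τ):
  U = ∅, X ∖ U = {mike, november, oscar, papa} — both open, so U is clopen.
  U = {mike, november, oscar, papa}, X ∖ U = ∅ — both open, so U is clopen.
Only trivial clopens (∅ and X) exist, so (X, τ) is connected.
Compute connected components by grouping points that agree on all clopens:
  component: {mike, november, oscar, papa}


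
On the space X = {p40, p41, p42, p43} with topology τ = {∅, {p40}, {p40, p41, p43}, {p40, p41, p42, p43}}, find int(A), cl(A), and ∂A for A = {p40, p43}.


int(A) = {p40}, cl(A) = {p40, p41, p42, p43}, ∂A = {p41, p42, p43}.

Closed sets in (X, τ) are complements of opens:
  closed(X, τ) = {∅, {p42}, {p41, p42, p43}, {p40, p41, p42, p43}}.
int(A) = ⋃ {U ∈ τ : U ⊆ A}. Opens contained in A: ∅, {p40}.
Taking the union of these: int(A) = {p40}.
cl(A) = ⋂ {C closed : A ⊆ C}. Closed sets containing A: {p40, p41, p42, p43}.
Intersecting these: cl(A) = {p40, p41, p42, p43}.
∂A = cl(A) ∖ int(A) = {p40, p41, p42, p43} ∖ {p40} = {p41, p42, p43}.


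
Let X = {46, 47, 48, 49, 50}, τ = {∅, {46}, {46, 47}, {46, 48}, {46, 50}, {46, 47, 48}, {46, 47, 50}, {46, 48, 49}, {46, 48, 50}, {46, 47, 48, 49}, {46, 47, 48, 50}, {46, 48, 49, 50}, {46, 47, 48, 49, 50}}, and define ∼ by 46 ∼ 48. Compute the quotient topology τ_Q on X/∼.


X/∼ = {[46=48], [47], [49], [50]}; |τ_Q| = 9.

Equivalence classes: [46=48], [47], [49], [50].
Quotient map π: X → X/∼ sends 46 ↦ [46=48], 47 ↦ [47], 48 ↦ [46=48], 49 ↦ [49], 50 ↦ [50].
For each subset V ⊆ X/∼, compute π^{-1}(V) ⊆ X and check whether π^{-1}(V) ∈ τ. V is open in τ_Q iff π^{-1}(V) ∈ τ.
  V = {}: π^{-1}(V) = ∅ ∈ τ ✓.
  V = {[46=48]}: π^{-1}(V) = {46, 48} ∈ τ ✓.
  V = {[47]}: π^{-1}(V) = {47} ∉ τ ✗.
  V = {[46=48], [47]}: π^{-1}(V) = {46, 47, 48} ∈ τ ✓.
  V = {[49]}: π^{-1}(V) = {49} ∉ τ ✗.
  V = {[46=48], [49]}: π^{-1}(V) = {46, 48, 49} ∈ τ ✓.
  V = {[47], [49]}: π^{-1}(V) = {47, 49} ∉ τ ✗.
  V = {[46=48], [47], [49]}: π^{-1}(V) = {46, 47, 48, 49} ∈ τ ✓.
  V = {[50]}: π^{-1}(V) = {50} ∉ τ ✗.
  V = {[46=48], [50]}: π^{-1}(V) = {46, 48, 50} ∈ τ ✓.
  V = {[47], [50]}: π^{-1}(V) = {47, 50} ∉ τ ✗.
  V = {[46=48], [47], [50]}: π^{-1}(V) = {46, 47, 48, 50} ∈ τ ✓.
  V = {[49], [50]}: π^{-1}(V) = {49, 50} ∉ τ ✗.
  V = {[46=48], [49], [50]}: π^{-1}(V) = {46, 48, 49, 50} ∈ τ ✓.
  V = {[47], [49], [50]}: π^{-1}(V) = {47, 49, 50} ∉ τ ✗.
  V = {[46=48], [47], [49], [50]}: π^{-1}(V) = {46, 47, 48, 49, 50} ∈ τ ✓.
Open sets in the quotient: τ_Q = {{}, {[46=48]}, {[46=48], [47]}, {[46=48], [49]}, {[46=48], [47], [49]}, {[46=48], [50]}, {[46=48], [47], [50]}, {[46=48], [49], [50]}, {[46=48], [47], [49], [50]}} (9 elements).


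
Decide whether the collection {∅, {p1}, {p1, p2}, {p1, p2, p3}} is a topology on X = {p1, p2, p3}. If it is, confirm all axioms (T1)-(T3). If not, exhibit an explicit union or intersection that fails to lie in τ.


τ IS a topology on X.

Axiom (T1): ∅ ∈ τ? Yes; X ∈ τ? Yes.
Axiom (T2/T3): check pairwise unions and intersections of members of τ.
All pairwise intersections and unions checked — each lies in τ. Therefore τ satisfies (T1), (T2), (T3): it IS a topology on X.


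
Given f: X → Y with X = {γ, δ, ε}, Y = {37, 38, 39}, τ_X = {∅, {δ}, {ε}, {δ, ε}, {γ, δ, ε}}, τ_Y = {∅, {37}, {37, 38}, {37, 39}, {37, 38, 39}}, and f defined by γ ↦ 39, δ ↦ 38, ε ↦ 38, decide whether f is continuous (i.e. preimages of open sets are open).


f is NOT continuous.

Compute f^{-1}(U) for each U ∈ τ_Y:
  U = ∅: f^{-1}(U) = ∅ ∈ τ_X ✓.
  U = {37}: f^{-1}(U) = ∅ ∈ τ_X ✓.
  U = {37, 38}: f^{-1}(U) = {δ, ε} ∈ τ_X ✓.
  U = {37, 39}: f^{-1}(U) = {γ} ∉ τ_X ✗.
  U = {37, 38, 39}: f^{-1}(U) = {γ, δ, ε} ∈ τ_X ✓.
Found U = {37, 39} with f^{-1}(U) = {γ} not in τ_X. Therefore f is NOT continuous.


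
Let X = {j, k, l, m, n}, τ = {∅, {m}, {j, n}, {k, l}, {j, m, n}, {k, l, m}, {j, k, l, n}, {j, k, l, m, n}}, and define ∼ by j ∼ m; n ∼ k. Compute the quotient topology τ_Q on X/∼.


X/∼ = {[j=m], [k=n], [l]}; |τ_Q| = 2.

Equivalence classes: [j=m], [k=n], [l].
Quotient map π: X → X/∼ sends j ↦ [j=m], k ↦ [k=n], l ↦ [l], m ↦ [j=m], n ↦ [k=n].
For each subset V ⊆ X/∼, compute π^{-1}(V) ⊆ X and check whether π^{-1}(V) ∈ τ. V is open in τ_Q iff π^{-1}(V) ∈ τ.
  V = {}: π^{-1}(V) = ∅ ∈ τ ✓.
  V = {[j=m]}: π^{-1}(V) = {j, m} ∉ τ ✗.
  V = {[k=n]}: π^{-1}(V) = {k, n} ∉ τ ✗.
  V = {[j=m], [k=n]}: π^{-1}(V) = {j, k, m, n} ∉ τ ✗.
  V = {[l]}: π^{-1}(V) = {l} ∉ τ ✗.
  V = {[j=m], [l]}: π^{-1}(V) = {j, l, m} ∉ τ ✗.
  V = {[k=n], [l]}: π^{-1}(V) = {k, l, n} ∉ τ ✗.
  V = {[j=m], [k=n], [l]}: π^{-1}(V) = {j, k, l, m, n} ∈ τ ✓.
Open sets in the quotient: τ_Q = {{}, {[j=m], [k=n], [l]}} (2 elements).


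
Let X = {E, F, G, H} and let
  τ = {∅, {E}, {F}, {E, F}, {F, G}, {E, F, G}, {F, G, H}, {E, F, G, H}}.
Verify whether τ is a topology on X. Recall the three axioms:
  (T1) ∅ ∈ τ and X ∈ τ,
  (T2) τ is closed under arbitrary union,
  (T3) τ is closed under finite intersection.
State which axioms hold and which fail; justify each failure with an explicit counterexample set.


τ IS a topology on X.

Axiom (T1): ∅ ∈ τ? Yes; X ∈ τ? Yes.
Axiom (T2/T3): check pairwise unions and intersections of members of τ.
All pairwise intersections and unions checked — each lies in τ. Therefore τ satisfies (T1), (T2), (T3): it IS a topology on X.


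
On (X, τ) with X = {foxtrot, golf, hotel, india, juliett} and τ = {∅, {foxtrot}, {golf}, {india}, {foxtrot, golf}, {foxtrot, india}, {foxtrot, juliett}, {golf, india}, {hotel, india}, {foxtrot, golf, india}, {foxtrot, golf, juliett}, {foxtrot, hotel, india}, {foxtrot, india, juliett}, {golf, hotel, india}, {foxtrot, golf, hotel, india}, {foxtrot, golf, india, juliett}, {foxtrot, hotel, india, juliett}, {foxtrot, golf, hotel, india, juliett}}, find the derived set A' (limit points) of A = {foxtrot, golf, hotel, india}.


A' = {hotel, juliett}

For each x ∈ X, list the open sets U ∈ τ with x ∈ U, then check whether U ∩ (A ∖ {x}) ≠ ∅ for every such U.
  x = foxtrot: open {foxtrot} ∋ x has {foxtrot} ∩ (A ∖ {foxtrot}) = ∅, so x is NOT a limit point.
  x = golf: open {golf} ∋ x has {golf} ∩ (A ∖ {golf}) = ∅, so x is NOT a limit point.
  x = hotel: opens ∋ x are {hotel, india}, {foxtrot, hotel, india}, {golf, hotel, india}, {foxtrot, golf, hotel, india}, {foxtrot, hotel, india, juliett}, {foxtrot, golf, hotel, india, juliett}; each meets A ∖ {hotel}, so x IS a limit point.
  x = india: open {india} ∋ x has {india} ∩ (A ∖ {india}) = ∅, so x is NOT a limit point.
  x = juliett: opens ∋ x are {foxtrot, juliett}, {foxtrot, golf, juliett}, {foxtrot, india, juliett}, {foxtrot, golf, india, juliett}, {foxtrot, hotel, india, juliett}, {foxtrot, golf, hotel, india, juliett}; each meets A ∖ {juliett}, so x IS a limit point.
Collecting: A' = {hotel, juliett}.


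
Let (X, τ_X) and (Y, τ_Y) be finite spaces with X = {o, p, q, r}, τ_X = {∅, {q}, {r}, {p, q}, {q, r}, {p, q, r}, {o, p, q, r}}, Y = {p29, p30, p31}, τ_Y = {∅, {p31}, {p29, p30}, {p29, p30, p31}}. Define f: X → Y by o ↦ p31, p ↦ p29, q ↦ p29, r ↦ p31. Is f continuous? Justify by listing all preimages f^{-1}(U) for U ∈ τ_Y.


f is NOT continuous.

Compute f^{-1}(U) for each U ∈ τ_Y:
  U = ∅: f^{-1}(U) = ∅ ∈ τ_X ✓.
  U = {p31}: f^{-1}(U) = {o, r} ∉ τ_X ✗.
  U = {p29, p30}: f^{-1}(U) = {p, q} ∈ τ_X ✓.
  U = {p29, p30, p31}: f^{-1}(U) = {o, p, q, r} ∈ τ_X ✓.
Found U = {p31} with f^{-1}(U) = {o, r} not in τ_X. Therefore f is NOT continuous.


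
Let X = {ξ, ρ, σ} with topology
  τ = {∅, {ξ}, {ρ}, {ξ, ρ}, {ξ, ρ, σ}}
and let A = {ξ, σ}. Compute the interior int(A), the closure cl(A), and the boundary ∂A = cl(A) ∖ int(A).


int(A) = {ξ}, cl(A) = {ξ, σ}, ∂A = {σ}.

Closed sets in (X, τ) are complements of opens:
  closed(X, τ) = {∅, {σ}, {ξ, σ}, {ρ, σ}, {ξ, ρ, σ}}.
int(A) = ⋃ {U ∈ τ : U ⊆ A}. Opens contained in A: ∅, {ξ}.
Taking the union of these: int(A) = {ξ}.
cl(A) = ⋂ {C closed : A ⊆ C}. Closed sets containing A: {ξ, σ}, {ξ, ρ, σ}.
Intersecting these: cl(A) = {ξ, σ}.
∂A = cl(A) ∖ int(A) = {ξ, σ} ∖ {ξ} = {σ}.


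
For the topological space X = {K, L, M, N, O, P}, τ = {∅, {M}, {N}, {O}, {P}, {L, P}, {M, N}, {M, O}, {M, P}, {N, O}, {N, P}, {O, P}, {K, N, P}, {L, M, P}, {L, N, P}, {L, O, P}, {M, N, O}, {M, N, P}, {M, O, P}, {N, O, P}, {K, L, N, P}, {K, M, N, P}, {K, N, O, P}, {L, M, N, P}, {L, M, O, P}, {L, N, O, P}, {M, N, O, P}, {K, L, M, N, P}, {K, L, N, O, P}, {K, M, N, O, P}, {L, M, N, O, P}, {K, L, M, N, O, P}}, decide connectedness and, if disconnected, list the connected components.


(X, τ) is disconnected; components = [{M}, {O}, {K, L, N, P}].

Find clopen sets (U ∈ τ with X ∖ U ∈ τ):
  U = ∅, X ∖ U = {K, L, M, N, O, P} — both open, so U is clopen.
  U = {M}, X ∖ U = {K, L, N, O, P} — both open, so U is clopen.
  U = {O}, X ∖ U = {K, L, M, N, P} — both open, so U is clopen.
  U = {M, O}, X ∖ U = {K, L, N, P} — both open, so U is clopen.
  U = {K, L, N, P}, X ∖ U = {M, O} — both open, so U is clopen.
  U = {K, L, M, N, P}, X ∖ U = {O} — both open, so U is clopen.
  U = {K, L, N, O, P}, X ∖ U = {M} — both open, so U is clopen.
  U = {K, L, M, N, O, P}, X ∖ U = ∅ — both open, so U is clopen.
Nontrivial clopen(s) exist: e.g. {M}. So (X, τ) is disconnected.
Compute connected components by grouping points that agree on all clopens:
  component: {M}
  component: {O}
  component: {K, L, N, P}


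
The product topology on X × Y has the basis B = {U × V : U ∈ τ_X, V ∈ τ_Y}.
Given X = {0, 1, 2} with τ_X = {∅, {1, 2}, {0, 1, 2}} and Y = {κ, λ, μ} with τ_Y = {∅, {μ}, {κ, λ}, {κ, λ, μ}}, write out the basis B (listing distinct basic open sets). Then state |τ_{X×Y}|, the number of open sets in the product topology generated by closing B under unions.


Basis B = {∅ × ∅, {1, 2} × {μ}, {0, 1, 2} × {μ}, {1, 2} × {κ, λ}, {0, 1, 2} × {κ, λ}, {1, 2} × {κ, λ, μ}, {0, 1, 2} × {κ, λ, μ}}; |τ_{X×Y}| = 9.

Enumerate products U × V with U ∈ τ_X, V ∈ τ_Y (deduplicated):
  ∅ × ∅ = {} (∅)
  {1, 2} × {μ} = {(1,μ), (2,μ)}
  {0, 1, 2} × {μ} = {(0,μ), (1,μ), (2,μ)}
  {1, 2} × {κ, λ} = {(1,κ), (1,λ), (2,κ), (2,λ)}
  {0, 1, 2} × {κ, λ} = {(0,κ), (0,λ), (1,κ), (1,λ), (2,κ), (2,λ)}
  {1, 2} × {κ, λ, μ} = {(1,κ), (1,λ), (1,μ), (2,κ), (2,λ), (2,μ)}
  {0, 1, 2} × {κ, λ, μ} = {(0,κ), (0,λ), (0,μ), (1,κ), (1,λ), (1,μ), (2,κ), (2,λ), (2,μ)}
These 7 distinct sets form the basis B.
Close under arbitrary unions to get τ_{X×Y}; counting gives |τ_{X×Y}| = 9.


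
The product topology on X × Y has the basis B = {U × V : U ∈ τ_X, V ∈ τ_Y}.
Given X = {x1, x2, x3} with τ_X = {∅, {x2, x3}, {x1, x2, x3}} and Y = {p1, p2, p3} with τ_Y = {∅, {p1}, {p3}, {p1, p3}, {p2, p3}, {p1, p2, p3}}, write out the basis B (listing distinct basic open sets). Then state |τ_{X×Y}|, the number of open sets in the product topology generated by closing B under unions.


Basis B = {∅ × ∅, {x2, x3} × {p1}, {x2, x3} × {p3}, {x1, x2, x3} × {p1}, {x1, x2, x3} × {p3}, {x2, x3} × {p1, p3}, {x2, x3} × {p2, p3}, {x1, x2, x3} × {p1, p3}, {x1, x2, x3} × {p2, p3}, {x2, x3} × {p1, p2, p3}, {x1, x2, x3} × {p1, p2, p3}}; |τ_{X×Y}| = 18.

Enumerate products U × V with U ∈ τ_X, V ∈ τ_Y (deduplicated):
  ∅ × ∅ = {} (∅)
  {x2, x3} × {p1} = {(x2,p1), (x3,p1)}
  {x2, x3} × {p3} = {(x2,p3), (x3,p3)}
  {x1, x2, x3} × {p1} = {(x1,p1), (x2,p1), (x3,p1)}
  {x1, x2, x3} × {p3} = {(x1,p3), (x2,p3), (x3,p3)}
  {x2, x3} × {p1, p3} = {(x2,p1), (x2,p3), (x3,p1), (x3,p3)}
  {x2, x3} × {p2, p3} = {(x2,p2), (x2,p3), (x3,p2), (x3,p3)}
  {x1, x2, x3} × {p1, p3} = {(x1,p1), (x1,p3), (x2,p1), (x2,p3), (x3,p1), (x3,p3)}
  {x1, x2, x3} × {p2, p3} = {(x1,p2), (x1,p3), (x2,p2), (x2,p3), (x3,p2), (x3,p3)}
  {x2, x3} × {p1, p2, p3} = {(x2,p1), (x2,p2), (x2,p3), (x3,p1), (x3,p2), (x3,p3)}
  {x1, x2, x3} × {p1, p2, p3} = {(x1,p1), (x1,p2), (x1,p3), (x2,p1), (x2,p2), (x2,p3), (x3,p1), (x3,p2), (x3,p3)}
These 11 distinct sets form the basis B.
Close under arbitrary unions to get τ_{X×Y}; counting gives |τ_{X×Y}| = 18.


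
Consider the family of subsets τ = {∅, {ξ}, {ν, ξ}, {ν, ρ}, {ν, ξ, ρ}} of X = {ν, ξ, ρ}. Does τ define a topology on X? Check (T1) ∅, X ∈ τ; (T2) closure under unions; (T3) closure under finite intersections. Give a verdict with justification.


τ is NOT a topology on X.

Axiom (T1): ∅ ∈ τ? Yes; X ∈ τ? Yes.
Axiom (T2/T3): check pairwise unions and intersections of members of τ.
Counterexample for (T3): {ν, ξ} ∩ {ν, ρ} = {ν} ∉ τ. Therefore τ is NOT a topology.


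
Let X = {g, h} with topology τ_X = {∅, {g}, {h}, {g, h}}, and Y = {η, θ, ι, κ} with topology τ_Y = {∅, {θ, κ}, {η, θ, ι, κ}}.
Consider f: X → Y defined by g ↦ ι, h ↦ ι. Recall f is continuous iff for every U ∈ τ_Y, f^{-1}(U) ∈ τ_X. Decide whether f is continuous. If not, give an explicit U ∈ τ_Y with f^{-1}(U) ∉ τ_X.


f IS continuous.

Compute f^{-1}(U) for each U ∈ τ_Y:
  U = ∅: f^{-1}(U) = ∅ ∈ τ_X ✓.
  U = {θ, κ}: f^{-1}(U) = ∅ ∈ τ_X ✓.
  U = {η, θ, ι, κ}: f^{-1}(U) = {g, h} ∈ τ_X ✓.
Every preimage lies in τ_X, so f IS continuous.


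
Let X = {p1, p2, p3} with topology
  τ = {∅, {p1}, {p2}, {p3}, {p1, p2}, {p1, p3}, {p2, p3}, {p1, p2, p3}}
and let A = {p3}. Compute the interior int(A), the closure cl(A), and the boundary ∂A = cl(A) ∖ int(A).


int(A) = {p3}, cl(A) = {p3}, ∂A = ∅.

Closed sets in (X, τ) are complements of opens:
  closed(X, τ) = {∅, {p1}, {p2}, {p3}, {p1, p2}, {p1, p3}, {p2, p3}, {p1, p2, p3}}.
int(A) = ⋃ {U ∈ τ : U ⊆ A}. Opens contained in A: ∅, {p3}.
Taking the union of these: int(A) = {p3}.
cl(A) = ⋂ {C closed : A ⊆ C}. Closed sets containing A: {p3}, {p1, p3}, {p2, p3}, {p1, p2, p3}.
Intersecting these: cl(A) = {p3}.
∂A = cl(A) ∖ int(A) = {p3} ∖ {p3} = ∅.


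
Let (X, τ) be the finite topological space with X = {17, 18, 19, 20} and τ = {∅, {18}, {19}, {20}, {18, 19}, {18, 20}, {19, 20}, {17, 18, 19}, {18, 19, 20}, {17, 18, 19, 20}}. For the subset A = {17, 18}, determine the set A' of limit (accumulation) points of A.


A' = {17}

For each x ∈ X, list the open sets U ∈ τ with x ∈ U, then check whether U ∩ (A ∖ {x}) ≠ ∅ for every such U.
  x = 17: opens ∋ x are {17, 18, 19}, {17, 18, 19, 20}; each meets A ∖ {17}, so x IS a limit point.
  x = 18: open {18} ∋ x has {18} ∩ (A ∖ {18}) = ∅, so x is NOT a limit point.
  x = 19: open {19} ∋ x has {19} ∩ (A ∖ {19}) = ∅, so x is NOT a limit point.
  x = 20: open {20} ∋ x has {20} ∩ (A ∖ {20}) = ∅, so x is NOT a limit point.
Collecting: A' = {17}.


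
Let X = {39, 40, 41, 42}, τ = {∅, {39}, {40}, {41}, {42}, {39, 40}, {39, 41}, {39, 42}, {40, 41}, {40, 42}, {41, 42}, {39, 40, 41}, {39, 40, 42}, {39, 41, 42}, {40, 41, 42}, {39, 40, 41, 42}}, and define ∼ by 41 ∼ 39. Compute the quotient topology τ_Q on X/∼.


X/∼ = {[39=41], [40], [42]}; |τ_Q| = 8.

Equivalence classes: [39=41], [40], [42].
Quotient map π: X → X/∼ sends 39 ↦ [39=41], 40 ↦ [40], 41 ↦ [39=41], 42 ↦ [42].
For each subset V ⊆ X/∼, compute π^{-1}(V) ⊆ X and check whether π^{-1}(V) ∈ τ. V is open in τ_Q iff π^{-1}(V) ∈ τ.
  V = {}: π^{-1}(V) = ∅ ∈ τ ✓.
  V = {[39=41]}: π^{-1}(V) = {39, 41} ∈ τ ✓.
  V = {[40]}: π^{-1}(V) = {40} ∈ τ ✓.
  V = {[39=41], [40]}: π^{-1}(V) = {39, 40, 41} ∈ τ ✓.
  V = {[42]}: π^{-1}(V) = {42} ∈ τ ✓.
  V = {[39=41], [42]}: π^{-1}(V) = {39, 41, 42} ∈ τ ✓.
  V = {[40], [42]}: π^{-1}(V) = {40, 42} ∈ τ ✓.
  V = {[39=41], [40], [42]}: π^{-1}(V) = {39, 40, 41, 42} ∈ τ ✓.
Open sets in the quotient: τ_Q = {{}, {[39=41]}, {[40]}, {[39=41], [40]}, {[42]}, {[39=41], [42]}, {[40], [42]}, {[39=41], [40], [42]}} (8 elements).


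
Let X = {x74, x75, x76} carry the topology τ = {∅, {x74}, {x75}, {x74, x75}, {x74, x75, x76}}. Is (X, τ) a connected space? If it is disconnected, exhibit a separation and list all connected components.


(X, τ) is connected.

Find clopen sets (U ∈ τ with X ∖ U ∈ τ):
  U = ∅, X ∖ U = {x74, x75, x76} — both open, so U is clopen.
  U = {x74, x75, x76}, X ∖ U = ∅ — both open, so U is clopen.
Only trivial clopens (∅ and X) exist, so (X, τ) is connected.
Compute connected components by grouping points that agree on all clopens:
  component: {x74, x75, x76}


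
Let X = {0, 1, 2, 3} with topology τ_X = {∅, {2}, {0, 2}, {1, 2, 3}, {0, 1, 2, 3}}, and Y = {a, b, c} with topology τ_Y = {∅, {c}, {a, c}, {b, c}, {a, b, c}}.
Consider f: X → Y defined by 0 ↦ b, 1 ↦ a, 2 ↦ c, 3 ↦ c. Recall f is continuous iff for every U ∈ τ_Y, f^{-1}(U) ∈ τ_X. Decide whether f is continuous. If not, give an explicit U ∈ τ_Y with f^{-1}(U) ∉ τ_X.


f is NOT continuous.

Compute f^{-1}(U) for each U ∈ τ_Y:
  U = ∅: f^{-1}(U) = ∅ ∈ τ_X ✓.
  U = {c}: f^{-1}(U) = {2, 3} ∉ τ_X ✗.
  U = {a, c}: f^{-1}(U) = {1, 2, 3} ∈ τ_X ✓.
  U = {b, c}: f^{-1}(U) = {0, 2, 3} ∉ τ_X ✗.
  U = {a, b, c}: f^{-1}(U) = {0, 1, 2, 3} ∈ τ_X ✓.
Found U = {c} with f^{-1}(U) = {2, 3} not in τ_X. Therefore f is NOT continuous.


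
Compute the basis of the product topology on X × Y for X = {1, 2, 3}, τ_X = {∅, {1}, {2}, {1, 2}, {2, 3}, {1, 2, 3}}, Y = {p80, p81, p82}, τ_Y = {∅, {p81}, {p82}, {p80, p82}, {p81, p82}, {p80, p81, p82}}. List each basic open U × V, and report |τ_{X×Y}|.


Basis B = {∅ × ∅, {1} × {p81}, {1} × {p82}, {2} × {p81}, {2} × {p82}, {1} × {p80, p82}, {1} × {p81, p82}, {1, 2} × {p81}, {1, 2} × {p82}, {2} × {p80, p82}, {2} × {p81, p82}, {2, 3} × {p81}, {2, 3} × {p82}, {1} × {p80, p81, p82}, {1, 2, 3} × {p81}, {1, 2, 3} × {p82}, {2} × {p80, p81, p82}, {1, 2} × {p80, p82}, {1, 2} × {p81, p82}, {2, 3} × {p80, p82}, {2, 3} × {p81, p82}, {1, 2} × {p80, p81, p82}, {1, 2, 3} × {p80, p82}, {1, 2, 3} × {p81, p82}, {2, 3} × {p80, p81, p82}, {1, 2, 3} × {p80, p81, p82}}; |τ_{X×Y}| = 108.

Enumerate products U × V with U ∈ τ_X, V ∈ τ_Y (deduplicated):
  ∅ × ∅ = {} (∅)
  {1} × {p81} = {(1,p81)}
  {1} × {p82} = {(1,p82)}
  {2} × {p81} = {(2,p81)}
  {2} × {p82} = {(2,p82)}
  {1} × {p80, p82} = {(1,p80), (1,p82)}
  {1} × {p81, p82} = {(1,p81), (1,p82)}
  {1, 2} × {p81} = {(1,p81), (2,p81)}
  {1, 2} × {p82} = {(1,p82), (2,p82)}
  {2} × {p80, p82} = {(2,p80), (2,p82)}
  {2} × {p81, p82} = {(2,p81), (2,p82)}
  {2, 3} × {p81} = {(2,p81), (3,p81)}
  {2, 3} × {p82} = {(2,p82), (3,p82)}
  {1} × {p80, p81, p82} = {(1,p80), (1,p81), (1,p82)}
  {1, 2, 3} × {p81} = {(1,p81), (2,p81), (3,p81)}
  {1, 2, 3} × {p82} = {(1,p82), (2,p82), (3,p82)}
  {2} × {p80, p81, p82} = {(2,p80), (2,p81), (2,p82)}
  {1, 2} × {p80, p82} = {(1,p80), (1,p82), (2,p80), (2,p82)}
  {1, 2} × {p81, p82} = {(1,p81), (1,p82), (2,p81), (2,p82)}
  {2, 3} × {p80, p82} = {(2,p80), (2,p82), (3,p80), (3,p82)}
  {2, 3} × {p81, p82} = {(2,p81), (2,p82), (3,p81), (3,p82)}
  {1, 2} × {p80, p81, p82} = {(1,p80), (1,p81), (1,p82), (2,p80), (2,p81), (2,p82)}
  {1, 2, 3} × {p80, p82} = {(1,p80), (1,p82), (2,p80), (2,p82), (3,p80), (3,p82)}
  {1, 2, 3} × {p81, p82} = {(1,p81), (1,p82), (2,p81), (2,p82), (3,p81), (3,p82)}
  {2, 3} × {p80, p81, p82} = {(2,p80), (2,p81), (2,p82), (3,p80), (3,p81), (3,p82)}
  {1, 2, 3} × {p80, p81, p82} = {(1,p80), (1,p81), (1,p82), (2,p80), (2,p81), (2,p82), (3,p80), (3,p81), (3,p82)}
These 26 distinct sets form the basis B.
Close under arbitrary unions to get τ_{X×Y}; counting gives |τ_{X×Y}| = 108.


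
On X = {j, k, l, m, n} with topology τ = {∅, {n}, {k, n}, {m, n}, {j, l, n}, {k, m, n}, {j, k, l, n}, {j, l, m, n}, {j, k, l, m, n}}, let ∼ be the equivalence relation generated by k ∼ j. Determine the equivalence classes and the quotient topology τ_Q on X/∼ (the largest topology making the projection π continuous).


X/∼ = {[j=k], [l], [m], [n]}; |τ_Q| = 5.

Equivalence classes: [j=k], [l], [m], [n].
Quotient map π: X → X/∼ sends j ↦ [j=k], k ↦ [j=k], l ↦ [l], m ↦ [m], n ↦ [n].
For each subset V ⊆ X/∼, compute π^{-1}(V) ⊆ X and check whether π^{-1}(V) ∈ τ. V is open in τ_Q iff π^{-1}(V) ∈ τ.
  V = {}: π^{-1}(V) = ∅ ∈ τ ✓.
  V = {[j=k]}: π^{-1}(V) = {j, k} ∉ τ ✗.
  V = {[l]}: π^{-1}(V) = {l} ∉ τ ✗.
  V = {[j=k], [l]}: π^{-1}(V) = {j, k, l} ∉ τ ✗.
  V = {[m]}: π^{-1}(V) = {m} ∉ τ ✗.
  V = {[j=k], [m]}: π^{-1}(V) = {j, k, m} ∉ τ ✗.
  V = {[l], [m]}: π^{-1}(V) = {l, m} ∉ τ ✗.
  V = {[j=k], [l], [m]}: π^{-1}(V) = {j, k, l, m} ∉ τ ✗.
  V = {[n]}: π^{-1}(V) = {n} ∈ τ ✓.
  V = {[j=k], [n]}: π^{-1}(V) = {j, k, n} ∉ τ ✗.
  V = {[l], [n]}: π^{-1}(V) = {l, n} ∉ τ ✗.
  V = {[j=k], [l], [n]}: π^{-1}(V) = {j, k, l, n} ∈ τ ✓.
  V = {[m], [n]}: π^{-1}(V) = {m, n} ∈ τ ✓.
  V = {[j=k], [m], [n]}: π^{-1}(V) = {j, k, m, n} ∉ τ ✗.
  V = {[l], [m], [n]}: π^{-1}(V) = {l, m, n} ∉ τ ✗.
  V = {[j=k], [l], [m], [n]}: π^{-1}(V) = {j, k, l, m, n} ∈ τ ✓.
Open sets in the quotient: τ_Q = {{}, {[n]}, {[j=k], [l], [n]}, {[m], [n]}, {[j=k], [l], [m], [n]}} (5 elements).


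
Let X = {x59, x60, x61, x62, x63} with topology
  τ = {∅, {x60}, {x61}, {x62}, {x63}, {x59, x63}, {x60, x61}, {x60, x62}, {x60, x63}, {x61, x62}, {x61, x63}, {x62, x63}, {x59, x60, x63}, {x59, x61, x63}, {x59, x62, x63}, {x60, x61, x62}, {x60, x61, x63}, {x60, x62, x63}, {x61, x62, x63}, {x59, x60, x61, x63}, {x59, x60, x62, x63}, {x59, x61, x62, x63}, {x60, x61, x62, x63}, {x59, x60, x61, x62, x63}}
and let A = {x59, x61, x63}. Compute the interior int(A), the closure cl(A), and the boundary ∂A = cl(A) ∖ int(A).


int(A) = {x59, x61, x63}, cl(A) = {x59, x61, x63}, ∂A = ∅.

Closed sets in (X, τ) are complements of opens:
  closed(X, τ) = {∅, {x59}, {x60}, {x61}, {x62}, {x59, x60}, {x59, x61}, {x59, x62}, {x59, x63}, {x60, x61}, {x60, x62}, {x61, x62}, {x59, x60, x61}, {x59, x60, x62}, {x59, x60, x63}, {x59, x61, x62}, {x59, x61, x63}, {x59, x62, x63}, {x60, x61, x62}, {x59, x60, x61, x62}, {x59, x60, x61, x63}, {x59, x60, x62, x63}, {x59, x61, x62, x63}, {x59, x60, x61, x62, x63}}.
int(A) = ⋃ {U ∈ τ : U ⊆ A}. Opens contained in A: ∅, {x61}, {x63}, {x59, x63}, {x61, x63}, {x59, x61, x63}.
Taking the union of these: int(A) = {x59, x61, x63}.
cl(A) = ⋂ {C closed : A ⊆ C}. Closed sets containing A: {x59, x61, x63}, {x59, x60, x61, x63}, {x59, x61, x62, x63}, {x59, x60, x61, x62, x63}.
Intersecting these: cl(A) = {x59, x61, x63}.
∂A = cl(A) ∖ int(A) = {x59, x61, x63} ∖ {x59, x61, x63} = ∅.
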